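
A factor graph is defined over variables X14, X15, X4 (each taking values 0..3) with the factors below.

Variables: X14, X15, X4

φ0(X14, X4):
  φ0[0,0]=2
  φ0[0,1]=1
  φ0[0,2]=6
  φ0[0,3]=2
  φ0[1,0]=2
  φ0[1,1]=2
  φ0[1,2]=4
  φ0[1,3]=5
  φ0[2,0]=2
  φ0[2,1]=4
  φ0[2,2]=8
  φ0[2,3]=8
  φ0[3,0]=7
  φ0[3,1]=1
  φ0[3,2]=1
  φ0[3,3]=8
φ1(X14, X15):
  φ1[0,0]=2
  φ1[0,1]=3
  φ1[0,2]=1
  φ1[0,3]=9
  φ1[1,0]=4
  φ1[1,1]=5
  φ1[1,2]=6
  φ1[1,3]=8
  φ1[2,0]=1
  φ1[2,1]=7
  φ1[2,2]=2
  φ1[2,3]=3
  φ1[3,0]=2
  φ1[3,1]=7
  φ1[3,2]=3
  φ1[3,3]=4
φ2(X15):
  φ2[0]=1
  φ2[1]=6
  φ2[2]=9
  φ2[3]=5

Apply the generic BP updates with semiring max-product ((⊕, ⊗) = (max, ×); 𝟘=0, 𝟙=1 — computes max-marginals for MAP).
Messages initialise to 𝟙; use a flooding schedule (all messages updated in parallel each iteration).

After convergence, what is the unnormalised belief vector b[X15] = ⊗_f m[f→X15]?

b[X15] = [20, 336, 270, 270]

init: all messages = 𝟙 over 4 values
r1 m[φ0→X14] = [6, 5, 8, 8]
r1 m[φ0→X4] = [7, 4, 8, 8]
r1 m[φ1→X14] = [9, 8, 7, 7]
r1 m[φ1→X15] = [4, 7, 6, 9]
r1 m[φ2→X15] = [1, 6, 9, 5]
r1 m[X14→φ0] = [1, 1, 1, 1]
r1 m[X14→φ1] = [1, 1, 1, 1]
r1 m[X15→φ1] = [1, 1, 1, 1]
r1 m[X15→φ2] = [1, 1, 1, 1]
r1 m[X4→φ0] = [1, 1, 1, 1]
r2 m[φ0→X14] = [6, 5, 8, 8]
r2 m[φ0→X4] = [7, 4, 8, 8]
r2 m[φ1→X14] = [9, 8, 7, 7]
r2 m[φ1→X15] = [4, 7, 6, 9]
r2 m[φ2→X15] = [1, 6, 9, 5]
r2 m[X14→φ0] = [9, 8, 7, 7]
r2 m[X14→φ1] = [6, 5, 8, 8]
r2 m[X15→φ1] = [1, 6, 9, 5]
r2 m[X15→φ2] = [4, 7, 6, 9]
r2 m[X4→φ0] = [1, 1, 1, 1]
r3 m[φ0→X14] = [6, 5, 8, 8]
r3 m[φ0→X4] = [49, 28, 56, 56]
r3 m[φ1→X14] = [45, 54, 42, 42]
r3 m[φ1→X15] = [20, 56, 30, 54]
r3 m[φ2→X15] = [1, 6, 9, 5]
r3 m[X14→φ0] = [9, 8, 7, 7]
r3 m[X14→φ1] = [6, 5, 8, 8]
r3 m[X15→φ1] = [1, 6, 9, 5]
r3 m[X15→φ2] = [4, 7, 6, 9]
r3 m[X4→φ0] = [1, 1, 1, 1]
r4 m[φ0→X14] = [6, 5, 8, 8]
r4 m[φ0→X4] = [49, 28, 56, 56]
r4 m[φ1→X14] = [45, 54, 42, 42]
r4 m[φ1→X15] = [20, 56, 30, 54]
r4 m[φ2→X15] = [1, 6, 9, 5]
r4 m[X14→φ0] = [45, 54, 42, 42]
r4 m[X14→φ1] = [6, 5, 8, 8]
r4 m[X15→φ1] = [1, 6, 9, 5]
r4 m[X15→φ2] = [20, 56, 30, 54]
r4 m[X4→φ0] = [1, 1, 1, 1]
r5 m[φ0→X14] = [6, 5, 8, 8]
r5 m[φ0→X4] = [294, 168, 336, 336]
r5 m[φ1→X14] = [45, 54, 42, 42]
r5 m[φ1→X15] = [20, 56, 30, 54]
r5 m[φ2→X15] = [1, 6, 9, 5]
r5 m[X14→φ0] = [45, 54, 42, 42]
r5 m[X14→φ1] = [6, 5, 8, 8]
r5 m[X15→φ1] = [1, 6, 9, 5]
r5 m[X15→φ2] = [20, 56, 30, 54]
r5 m[X4→φ0] = [1, 1, 1, 1]
r6 m[φ0→X14] = [6, 5, 8, 8]
r6 m[φ0→X4] = [294, 168, 336, 336]
r6 m[φ1→X14] = [45, 54, 42, 42]
r6 m[φ1→X15] = [20, 56, 30, 54]
r6 m[φ2→X15] = [1, 6, 9, 5]
r6 m[X14→φ0] = [45, 54, 42, 42]
r6 m[X14→φ1] = [6, 5, 8, 8]
r6 m[X15→φ1] = [1, 6, 9, 5]
r6 m[X15→φ2] = [20, 56, 30, 54]
r6 m[X4→φ0] = [1, 1, 1, 1]
fixed point reached at round 6
b[X15] = ⊗ incoming = [20, 336, 270, 270]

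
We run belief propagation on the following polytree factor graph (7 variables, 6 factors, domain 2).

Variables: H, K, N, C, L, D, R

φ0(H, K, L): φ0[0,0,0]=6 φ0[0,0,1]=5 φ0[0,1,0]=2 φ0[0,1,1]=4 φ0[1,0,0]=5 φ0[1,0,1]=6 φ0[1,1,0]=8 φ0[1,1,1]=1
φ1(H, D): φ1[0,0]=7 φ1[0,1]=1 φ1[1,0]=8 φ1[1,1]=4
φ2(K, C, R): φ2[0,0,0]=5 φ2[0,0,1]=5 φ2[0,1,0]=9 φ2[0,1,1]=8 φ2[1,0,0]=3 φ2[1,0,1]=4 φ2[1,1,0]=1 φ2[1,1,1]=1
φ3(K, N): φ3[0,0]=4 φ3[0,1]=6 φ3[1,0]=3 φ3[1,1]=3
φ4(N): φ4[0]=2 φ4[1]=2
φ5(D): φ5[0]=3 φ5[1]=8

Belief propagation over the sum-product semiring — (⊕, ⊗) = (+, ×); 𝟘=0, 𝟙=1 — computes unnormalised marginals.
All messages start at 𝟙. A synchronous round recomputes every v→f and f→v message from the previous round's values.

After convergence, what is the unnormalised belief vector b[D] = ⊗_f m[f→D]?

init: all messages = 𝟙 over 2 values
r1 m[φ0→H] = [17, 20]
r1 m[φ0→K] = [22, 15]
r1 m[φ0→L] = [21, 16]
r1 m[φ1→H] = [8, 12]
r1 m[φ1→D] = [15, 5]
r1 m[φ2→K] = [27, 9]
r1 m[φ2→C] = [17, 19]
r1 m[φ2→R] = [18, 18]
r1 m[φ3→K] = [10, 6]
r1 m[φ3→N] = [7, 9]
r1 m[φ4→N] = [2, 2]
r1 m[φ5→D] = [3, 8]
r1 m[H→φ0] = [1, 1]
r1 m[H→φ1] = [1, 1]
r1 m[K→φ0] = [1, 1]
r1 m[K→φ2] = [1, 1]
r1 m[K→φ3] = [1, 1]
r1 m[N→φ3] = [1, 1]
r1 m[N→φ4] = [1, 1]
r1 m[C→φ2] = [1, 1]
r1 m[L→φ0] = [1, 1]
r1 m[D→φ1] = [1, 1]
r1 m[D→φ5] = [1, 1]
r1 m[R→φ2] = [1, 1]
r2 m[φ0→H] = [17, 20]
r2 m[φ0→K] = [22, 15]
r2 m[φ0→L] = [21, 16]
r2 m[φ1→H] = [8, 12]
r2 m[φ1→D] = [15, 5]
r2 m[φ2→K] = [27, 9]
r2 m[φ2→C] = [17, 19]
r2 m[φ2→R] = [18, 18]
r2 m[φ3→K] = [10, 6]
r2 m[φ3→N] = [7, 9]
r2 m[φ4→N] = [2, 2]
r2 m[φ5→D] = [3, 8]
r2 m[H→φ0] = [8, 12]
r2 m[H→φ1] = [17, 20]
r2 m[K→φ0] = [270, 54]
r2 m[K→φ2] = [220, 90]
r2 m[K→φ3] = [594, 135]
r2 m[N→φ3] = [2, 2]
r2 m[N→φ4] = [7, 9]
r2 m[C→φ2] = [1, 1]
r2 m[L→φ0] = [1, 1]
r2 m[D→φ1] = [3, 8]
r2 m[D→φ5] = [15, 5]
r2 m[R→φ2] = [1, 1]
r3 m[φ0→H] = [3294, 3456]
r3 m[φ0→K] = [220, 156]
r3 m[φ0→L] = [35208, 32616]
r3 m[φ1→H] = [29, 56]
r3 m[φ1→D] = [279, 97]
r3 m[φ2→K] = [27, 9]
r3 m[φ2→C] = [2830, 3920]
r3 m[φ2→R] = [3440, 3310]
r3 m[φ3→K] = [20, 12]
r3 m[φ3→N] = [2781, 3969]
r3 m[φ4→N] = [2, 2]
r3 m[φ5→D] = [3, 8]
r3 m[H→φ0] = [8, 12]
r3 m[H→φ1] = [17, 20]
r3 m[K→φ0] = [270, 54]
r3 m[K→φ2] = [220, 90]
r3 m[K→φ3] = [594, 135]
r3 m[N→φ3] = [2, 2]
r3 m[N→φ4] = [7, 9]
r3 m[C→φ2] = [1, 1]
r3 m[L→φ0] = [1, 1]
r3 m[D→φ1] = [3, 8]
r3 m[D→φ5] = [15, 5]
r3 m[R→φ2] = [1, 1]
r4 m[φ0→H] = [3294, 3456]
r4 m[φ0→K] = [220, 156]
r4 m[φ0→L] = [35208, 32616]
r4 m[φ1→H] = [29, 56]
r4 m[φ1→D] = [279, 97]
r4 m[φ2→K] = [27, 9]
r4 m[φ2→C] = [2830, 3920]
r4 m[φ2→R] = [3440, 3310]
r4 m[φ3→K] = [20, 12]
r4 m[φ3→N] = [2781, 3969]
r4 m[φ4→N] = [2, 2]
r4 m[φ5→D] = [3, 8]
r4 m[H→φ0] = [29, 56]
r4 m[H→φ1] = [3294, 3456]
r4 m[K→φ0] = [540, 108]
r4 m[K→φ2] = [4400, 1872]
r4 m[K→φ3] = [5940, 1404]
r4 m[N→φ3] = [2, 2]
r4 m[N→φ4] = [2781, 3969]
r4 m[C→φ2] = [1, 1]
r4 m[L→φ0] = [1, 1]
r4 m[D→φ1] = [3, 8]
r4 m[D→φ5] = [279, 97]
r4 m[R→φ2] = [1, 1]
r5 m[φ0→H] = [6588, 6912]
r5 m[φ0→K] = [935, 678]
r5 m[φ0→L] = [299808, 278316]
r5 m[φ1→H] = [29, 56]
r5 m[φ1→D] = [50706, 17118]
r5 m[φ2→K] = [27, 9]
r5 m[φ2→C] = [57104, 78544]
r5 m[φ2→R] = [69088, 66560]
r5 m[φ3→K] = [20, 12]
r5 m[φ3→N] = [27972, 39852]
r5 m[φ4→N] = [2, 2]
r5 m[φ5→D] = [3, 8]
r5 m[H→φ0] = [29, 56]
r5 m[H→φ1] = [3294, 3456]
r5 m[K→φ0] = [540, 108]
r5 m[K→φ2] = [4400, 1872]
r5 m[K→φ3] = [5940, 1404]
r5 m[N→φ3] = [2, 2]
r5 m[N→φ4] = [2781, 3969]
r5 m[C→φ2] = [1, 1]
r5 m[L→φ0] = [1, 1]
r5 m[D→φ1] = [3, 8]
r5 m[D→φ5] = [279, 97]
r5 m[R→φ2] = [1, 1]
r6 m[φ0→H] = [6588, 6912]
r6 m[φ0→K] = [935, 678]
r6 m[φ0→L] = [299808, 278316]
r6 m[φ1→H] = [29, 56]
r6 m[φ1→D] = [50706, 17118]
r6 m[φ2→K] = [27, 9]
r6 m[φ2→C] = [57104, 78544]
r6 m[φ2→R] = [69088, 66560]
r6 m[φ3→K] = [20, 12]
r6 m[φ3→N] = [27972, 39852]
r6 m[φ4→N] = [2, 2]
r6 m[φ5→D] = [3, 8]
r6 m[H→φ0] = [29, 56]
r6 m[H→φ1] = [6588, 6912]
r6 m[K→φ0] = [540, 108]
r6 m[K→φ2] = [18700, 8136]
r6 m[K→φ3] = [25245, 6102]
r6 m[N→φ3] = [2, 2]
r6 m[N→φ4] = [27972, 39852]
r6 m[C→φ2] = [1, 1]
r6 m[L→φ0] = [1, 1]
r6 m[D→φ1] = [3, 8]
r6 m[D→φ5] = [50706, 17118]
r6 m[R→φ2] = [1, 1]
r7 m[φ0→H] = [6588, 6912]
r7 m[φ0→K] = [935, 678]
r7 m[φ0→L] = [299808, 278316]
r7 m[φ1→H] = [29, 56]
r7 m[φ1→D] = [101412, 34236]
r7 m[φ2→K] = [27, 9]
r7 m[φ2→C] = [243952, 334172]
r7 m[φ2→R] = [294344, 283780]
r7 m[φ3→K] = [20, 12]
r7 m[φ3→N] = [119286, 169776]
r7 m[φ4→N] = [2, 2]
r7 m[φ5→D] = [3, 8]
r7 m[H→φ0] = [29, 56]
r7 m[H→φ1] = [6588, 6912]
r7 m[K→φ0] = [540, 108]
r7 m[K→φ2] = [18700, 8136]
r7 m[K→φ3] = [25245, 6102]
r7 m[N→φ3] = [2, 2]
r7 m[N→φ4] = [27972, 39852]
r7 m[C→φ2] = [1, 1]
r7 m[L→φ0] = [1, 1]
r7 m[D→φ1] = [3, 8]
r7 m[D→φ5] = [50706, 17118]
r7 m[R→φ2] = [1, 1]
r8 m[φ0→H] = [6588, 6912]
r8 m[φ0→K] = [935, 678]
r8 m[φ0→L] = [299808, 278316]
r8 m[φ1→H] = [29, 56]
r8 m[φ1→D] = [101412, 34236]
r8 m[φ2→K] = [27, 9]
r8 m[φ2→C] = [243952, 334172]
r8 m[φ2→R] = [294344, 283780]
r8 m[φ3→K] = [20, 12]
r8 m[φ3→N] = [119286, 169776]
r8 m[φ4→N] = [2, 2]
r8 m[φ5→D] = [3, 8]
r8 m[H→φ0] = [29, 56]
r8 m[H→φ1] = [6588, 6912]
r8 m[K→φ0] = [540, 108]
r8 m[K→φ2] = [18700, 8136]
r8 m[K→φ3] = [25245, 6102]
r8 m[N→φ3] = [2, 2]
r8 m[N→φ4] = [119286, 169776]
r8 m[C→φ2] = [1, 1]
r8 m[L→φ0] = [1, 1]
r8 m[D→φ1] = [3, 8]
r8 m[D→φ5] = [101412, 34236]
r8 m[R→φ2] = [1, 1]
r9 m[φ0→H] = [6588, 6912]
r9 m[φ0→K] = [935, 678]
r9 m[φ0→L] = [299808, 278316]
r9 m[φ1→H] = [29, 56]
r9 m[φ1→D] = [101412, 34236]
r9 m[φ2→K] = [27, 9]
r9 m[φ2→C] = [243952, 334172]
r9 m[φ2→R] = [294344, 283780]
r9 m[φ3→K] = [20, 12]
r9 m[φ3→N] = [119286, 169776]
r9 m[φ4→N] = [2, 2]
r9 m[φ5→D] = [3, 8]
r9 m[H→φ0] = [29, 56]
r9 m[H→φ1] = [6588, 6912]
r9 m[K→φ0] = [540, 108]
r9 m[K→φ2] = [18700, 8136]
r9 m[K→φ3] = [25245, 6102]
r9 m[N→φ3] = [2, 2]
r9 m[N→φ4] = [119286, 169776]
r9 m[C→φ2] = [1, 1]
r9 m[L→φ0] = [1, 1]
r9 m[D→φ1] = [3, 8]
r9 m[D→φ5] = [101412, 34236]
r9 m[R→φ2] = [1, 1]
fixed point reached at round 9
b[D] = ⊗ incoming = [304236, 273888]

b[D] = [304236, 273888]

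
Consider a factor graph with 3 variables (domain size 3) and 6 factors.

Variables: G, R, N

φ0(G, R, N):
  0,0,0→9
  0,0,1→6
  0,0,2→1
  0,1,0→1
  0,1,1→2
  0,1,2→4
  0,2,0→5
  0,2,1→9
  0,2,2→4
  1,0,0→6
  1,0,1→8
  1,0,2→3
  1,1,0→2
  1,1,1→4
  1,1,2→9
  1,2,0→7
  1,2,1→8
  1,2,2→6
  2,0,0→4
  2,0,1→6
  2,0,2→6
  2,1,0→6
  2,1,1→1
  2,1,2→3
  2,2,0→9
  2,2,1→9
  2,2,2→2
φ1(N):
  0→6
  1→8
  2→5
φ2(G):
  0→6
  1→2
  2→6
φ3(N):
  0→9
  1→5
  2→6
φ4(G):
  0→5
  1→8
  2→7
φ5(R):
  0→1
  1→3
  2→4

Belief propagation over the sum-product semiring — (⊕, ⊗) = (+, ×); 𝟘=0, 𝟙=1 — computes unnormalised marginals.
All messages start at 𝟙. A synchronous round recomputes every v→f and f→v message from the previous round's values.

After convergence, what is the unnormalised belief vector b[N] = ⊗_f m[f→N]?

init: all messages = 𝟙 over 3 values
r1 m[φ0→G] = [41, 53, 46]
r1 m[φ0→R] = [49, 32, 59]
r1 m[φ0→N] = [49, 53, 38]
r1 m[φ1→N] = [6, 8, 5]
r1 m[φ2→G] = [6, 2, 6]
r1 m[φ3→N] = [9, 5, 6]
r1 m[φ4→G] = [5, 8, 7]
r1 m[φ5→R] = [1, 3, 4]
r1 m[G→φ0] = [1, 1, 1]
r1 m[G→φ2] = [1, 1, 1]
r1 m[G→φ4] = [1, 1, 1]
r1 m[R→φ0] = [1, 1, 1]
r1 m[R→φ5] = [1, 1, 1]
r1 m[N→φ0] = [1, 1, 1]
r1 m[N→φ1] = [1, 1, 1]
r1 m[N→φ3] = [1, 1, 1]
r2 m[φ0→G] = [41, 53, 46]
r2 m[φ0→R] = [49, 32, 59]
r2 m[φ0→N] = [49, 53, 38]
r2 m[φ1→N] = [6, 8, 5]
r2 m[φ2→G] = [6, 2, 6]
r2 m[φ3→N] = [9, 5, 6]
r2 m[φ4→G] = [5, 8, 7]
r2 m[φ5→R] = [1, 3, 4]
r2 m[G→φ0] = [30, 16, 42]
r2 m[G→φ2] = [205, 424, 322]
r2 m[G→φ4] = [246, 106, 276]
r2 m[R→φ0] = [1, 3, 4]
r2 m[R→φ5] = [49, 32, 59]
r2 m[N→φ0] = [54, 40, 30]
r2 m[N→φ1] = [441, 265, 228]
r2 m[N→φ3] = [294, 424, 190]
r3 m[φ0→G] = [4518, 5860, 5622]
r3 m[φ0→R] = [61136, 35296, 74600]
r3 m[φ0→N] = [4036, 4162, 2700]
r3 m[φ1→N] = [6, 8, 5]
r3 m[φ2→G] = [6, 2, 6]
r3 m[φ3→N] = [9, 5, 6]
r3 m[φ4→G] = [5, 8, 7]
r3 m[φ5→R] = [1, 3, 4]
r3 m[G→φ0] = [30, 16, 42]
r3 m[G→φ2] = [205, 424, 322]
r3 m[G→φ4] = [246, 106, 276]
r3 m[R→φ0] = [1, 3, 4]
r3 m[R→φ5] = [49, 32, 59]
r3 m[N→φ0] = [54, 40, 30]
r3 m[N→φ1] = [441, 265, 228]
r3 m[N→φ3] = [294, 424, 190]
r4 m[φ0→G] = [4518, 5860, 5622]
r4 m[φ0→R] = [61136, 35296, 74600]
r4 m[φ0→N] = [4036, 4162, 2700]
r4 m[φ1→N] = [6, 8, 5]
r4 m[φ2→G] = [6, 2, 6]
r4 m[φ3→N] = [9, 5, 6]
r4 m[φ4→G] = [5, 8, 7]
r4 m[φ5→R] = [1, 3, 4]
r4 m[G→φ0] = [30, 16, 42]
r4 m[G→φ2] = [22590, 46880, 39354]
r4 m[G→φ4] = [27108, 11720, 33732]
r4 m[R→φ0] = [1, 3, 4]
r4 m[R→φ5] = [61136, 35296, 74600]
r4 m[N→φ0] = [54, 40, 30]
r4 m[N→φ1] = [36324, 20810, 16200]
r4 m[N→φ3] = [24216, 33296, 13500]
r5 m[φ0→G] = [4518, 5860, 5622]
r5 m[φ0→R] = [61136, 35296, 74600]
r5 m[φ0→N] = [4036, 4162, 2700]
r5 m[φ1→N] = [6, 8, 5]
r5 m[φ2→G] = [6, 2, 6]
r5 m[φ3→N] = [9, 5, 6]
r5 m[φ4→G] = [5, 8, 7]
r5 m[φ5→R] = [1, 3, 4]
r5 m[G→φ0] = [30, 16, 42]
r5 m[G→φ2] = [22590, 46880, 39354]
r5 m[G→φ4] = [27108, 11720, 33732]
r5 m[R→φ0] = [1, 3, 4]
r5 m[R→φ5] = [61136, 35296, 74600]
r5 m[N→φ0] = [54, 40, 30]
r5 m[N→φ1] = [36324, 20810, 16200]
r5 m[N→φ3] = [24216, 33296, 13500]
fixed point reached at round 5
b[N] = ⊗ incoming = [217944, 166480, 81000]

b[N] = [217944, 166480, 81000]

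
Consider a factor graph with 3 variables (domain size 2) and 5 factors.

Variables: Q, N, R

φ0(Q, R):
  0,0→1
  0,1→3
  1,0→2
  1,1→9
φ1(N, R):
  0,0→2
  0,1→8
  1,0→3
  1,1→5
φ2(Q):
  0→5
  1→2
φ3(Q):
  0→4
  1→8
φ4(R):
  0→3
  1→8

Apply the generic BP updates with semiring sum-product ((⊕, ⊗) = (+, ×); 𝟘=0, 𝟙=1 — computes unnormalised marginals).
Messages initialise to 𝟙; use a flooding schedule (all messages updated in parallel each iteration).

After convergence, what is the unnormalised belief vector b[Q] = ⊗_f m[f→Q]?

init: all messages = 𝟙 over 2 values
r1 m[φ0→Q] = [4, 11]
r1 m[φ0→R] = [3, 12]
r1 m[φ1→N] = [10, 8]
r1 m[φ1→R] = [5, 13]
r1 m[φ2→Q] = [5, 2]
r1 m[φ3→Q] = [4, 8]
r1 m[φ4→R] = [3, 8]
r1 m[Q→φ0] = [1, 1]
r1 m[Q→φ2] = [1, 1]
r1 m[Q→φ3] = [1, 1]
r1 m[N→φ1] = [1, 1]
r1 m[R→φ0] = [1, 1]
r1 m[R→φ1] = [1, 1]
r1 m[R→φ4] = [1, 1]
r2 m[φ0→Q] = [4, 11]
r2 m[φ0→R] = [3, 12]
r2 m[φ1→N] = [10, 8]
r2 m[φ1→R] = [5, 13]
r2 m[φ2→Q] = [5, 2]
r2 m[φ3→Q] = [4, 8]
r2 m[φ4→R] = [3, 8]
r2 m[Q→φ0] = [20, 16]
r2 m[Q→φ2] = [16, 88]
r2 m[Q→φ3] = [20, 22]
r2 m[N→φ1] = [1, 1]
r2 m[R→φ0] = [15, 104]
r2 m[R→φ1] = [9, 96]
r2 m[R→φ4] = [15, 156]
r3 m[φ0→Q] = [327, 966]
r3 m[φ0→R] = [52, 204]
r3 m[φ1→N] = [786, 507]
r3 m[φ1→R] = [5, 13]
r3 m[φ2→Q] = [5, 2]
r3 m[φ3→Q] = [4, 8]
r3 m[φ4→R] = [3, 8]
r3 m[Q→φ0] = [20, 16]
r3 m[Q→φ2] = [16, 88]
r3 m[Q→φ3] = [20, 22]
r3 m[N→φ1] = [1, 1]
r3 m[R→φ0] = [15, 104]
r3 m[R→φ1] = [9, 96]
r3 m[R→φ4] = [15, 156]
r4 m[φ0→Q] = [327, 966]
r4 m[φ0→R] = [52, 204]
r4 m[φ1→N] = [786, 507]
r4 m[φ1→R] = [5, 13]
r4 m[φ2→Q] = [5, 2]
r4 m[φ3→Q] = [4, 8]
r4 m[φ4→R] = [3, 8]
r4 m[Q→φ0] = [20, 16]
r4 m[Q→φ2] = [1308, 7728]
r4 m[Q→φ3] = [1635, 1932]
r4 m[N→φ1] = [1, 1]
r4 m[R→φ0] = [15, 104]
r4 m[R→φ1] = [156, 1632]
r4 m[R→φ4] = [260, 2652]
r5 m[φ0→Q] = [327, 966]
r5 m[φ0→R] = [52, 204]
r5 m[φ1→N] = [13368, 8628]
r5 m[φ1→R] = [5, 13]
r5 m[φ2→Q] = [5, 2]
r5 m[φ3→Q] = [4, 8]
r5 m[φ4→R] = [3, 8]
r5 m[Q→φ0] = [20, 16]
r5 m[Q→φ2] = [1308, 7728]
r5 m[Q→φ3] = [1635, 1932]
r5 m[N→φ1] = [1, 1]
r5 m[R→φ0] = [15, 104]
r5 m[R→φ1] = [156, 1632]
r5 m[R→φ4] = [260, 2652]
r6 m[φ0→Q] = [327, 966]
r6 m[φ0→R] = [52, 204]
r6 m[φ1→N] = [13368, 8628]
r6 m[φ1→R] = [5, 13]
r6 m[φ2→Q] = [5, 2]
r6 m[φ3→Q] = [4, 8]
r6 m[φ4→R] = [3, 8]
r6 m[Q→φ0] = [20, 16]
r6 m[Q→φ2] = [1308, 7728]
r6 m[Q→φ3] = [1635, 1932]
r6 m[N→φ1] = [1, 1]
r6 m[R→φ0] = [15, 104]
r6 m[R→φ1] = [156, 1632]
r6 m[R→φ4] = [260, 2652]
fixed point reached at round 6
b[Q] = ⊗ incoming = [6540, 15456]

b[Q] = [6540, 15456]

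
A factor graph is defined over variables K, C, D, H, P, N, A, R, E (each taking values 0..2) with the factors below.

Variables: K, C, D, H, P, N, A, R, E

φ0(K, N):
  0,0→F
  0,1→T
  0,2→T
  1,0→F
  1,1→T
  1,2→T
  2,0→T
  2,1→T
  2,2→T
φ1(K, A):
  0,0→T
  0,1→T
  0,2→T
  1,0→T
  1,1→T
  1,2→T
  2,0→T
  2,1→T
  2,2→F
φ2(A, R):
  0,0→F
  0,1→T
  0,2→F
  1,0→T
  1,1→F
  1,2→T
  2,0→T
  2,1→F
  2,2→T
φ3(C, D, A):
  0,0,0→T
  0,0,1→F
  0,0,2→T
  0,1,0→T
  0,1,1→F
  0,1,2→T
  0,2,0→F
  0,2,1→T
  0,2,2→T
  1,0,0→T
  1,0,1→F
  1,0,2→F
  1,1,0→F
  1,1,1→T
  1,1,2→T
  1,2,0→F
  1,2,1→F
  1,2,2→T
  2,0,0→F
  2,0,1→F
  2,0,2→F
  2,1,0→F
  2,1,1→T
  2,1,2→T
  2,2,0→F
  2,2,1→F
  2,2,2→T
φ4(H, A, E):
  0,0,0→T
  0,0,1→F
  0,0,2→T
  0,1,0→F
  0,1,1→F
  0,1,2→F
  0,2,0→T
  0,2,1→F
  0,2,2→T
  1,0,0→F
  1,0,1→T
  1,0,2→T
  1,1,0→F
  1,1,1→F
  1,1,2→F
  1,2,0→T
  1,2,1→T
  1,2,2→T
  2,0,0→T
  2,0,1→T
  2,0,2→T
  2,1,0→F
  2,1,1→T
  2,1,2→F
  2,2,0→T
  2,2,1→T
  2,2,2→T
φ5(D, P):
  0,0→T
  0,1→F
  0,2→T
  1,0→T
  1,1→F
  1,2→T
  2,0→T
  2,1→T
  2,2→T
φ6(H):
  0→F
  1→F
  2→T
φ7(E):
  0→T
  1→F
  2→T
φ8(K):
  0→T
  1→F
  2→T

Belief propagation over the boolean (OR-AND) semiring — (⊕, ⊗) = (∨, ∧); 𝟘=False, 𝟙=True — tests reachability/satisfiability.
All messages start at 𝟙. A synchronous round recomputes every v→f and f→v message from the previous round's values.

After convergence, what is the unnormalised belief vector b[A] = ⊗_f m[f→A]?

b[A] = [T, F, T]

init: all messages = 𝟙 over 3 values
r1 m[φ0→K] = [T, T, T]
r1 m[φ0→N] = [T, T, T]
r1 m[φ1→K] = [T, T, T]
r1 m[φ1→A] = [T, T, T]
r1 m[φ2→A] = [T, T, T]
r1 m[φ2→R] = [T, T, T]
r1 m[φ3→C] = [T, T, T]
r1 m[φ3→D] = [T, T, T]
r1 m[φ3→A] = [T, T, T]
r1 m[φ4→H] = [T, T, T]
r1 m[φ4→A] = [T, T, T]
r1 m[φ4→E] = [T, T, T]
r1 m[φ5→D] = [T, T, T]
r1 m[φ5→P] = [T, T, T]
r1 m[φ6→H] = [F, F, T]
r1 m[φ7→E] = [T, F, T]
r1 m[φ8→K] = [T, F, T]
r1 m[K→φ0] = [T, T, T]
r1 m[K→φ1] = [T, T, T]
r1 m[K→φ8] = [T, T, T]
r1 m[C→φ3] = [T, T, T]
r1 m[D→φ3] = [T, T, T]
r1 m[D→φ5] = [T, T, T]
r1 m[H→φ4] = [T, T, T]
r1 m[H→φ6] = [T, T, T]
r1 m[P→φ5] = [T, T, T]
r1 m[N→φ0] = [T, T, T]
r1 m[A→φ1] = [T, T, T]
r1 m[A→φ2] = [T, T, T]
r1 m[A→φ3] = [T, T, T]
r1 m[A→φ4] = [T, T, T]
r1 m[R→φ2] = [T, T, T]
r1 m[E→φ4] = [T, T, T]
r1 m[E→φ7] = [T, T, T]
r2 m[φ0→K] = [T, T, T]
r2 m[φ0→N] = [T, T, T]
r2 m[φ1→K] = [T, T, T]
r2 m[φ1→A] = [T, T, T]
r2 m[φ2→A] = [T, T, T]
r2 m[φ2→R] = [T, T, T]
r2 m[φ3→C] = [T, T, T]
r2 m[φ3→D] = [T, T, T]
r2 m[φ3→A] = [T, T, T]
r2 m[φ4→H] = [T, T, T]
r2 m[φ4→A] = [T, T, T]
r2 m[φ4→E] = [T, T, T]
r2 m[φ5→D] = [T, T, T]
r2 m[φ5→P] = [T, T, T]
r2 m[φ6→H] = [F, F, T]
r2 m[φ7→E] = [T, F, T]
r2 m[φ8→K] = [T, F, T]
r2 m[K→φ0] = [T, F, T]
r2 m[K→φ1] = [T, F, T]
r2 m[K→φ8] = [T, T, T]
r2 m[C→φ3] = [T, T, T]
r2 m[D→φ3] = [T, T, T]
r2 m[D→φ5] = [T, T, T]
r2 m[H→φ4] = [F, F, T]
r2 m[H→φ6] = [T, T, T]
r2 m[P→φ5] = [T, T, T]
r2 m[N→φ0] = [T, T, T]
r2 m[A→φ1] = [T, T, T]
r2 m[A→φ2] = [T, T, T]
r2 m[A→φ3] = [T, T, T]
r2 m[A→φ4] = [T, T, T]
r2 m[R→φ2] = [T, T, T]
r2 m[E→φ4] = [T, F, T]
r2 m[E→φ7] = [T, T, T]
r3 m[φ0→K] = [T, T, T]
r3 m[φ0→N] = [T, T, T]
r3 m[φ1→K] = [T, T, T]
r3 m[φ1→A] = [T, T, T]
r3 m[φ2→A] = [T, T, T]
r3 m[φ2→R] = [T, T, T]
r3 m[φ3→C] = [T, T, T]
r3 m[φ3→D] = [T, T, T]
r3 m[φ3→A] = [T, T, T]
r3 m[φ4→H] = [T, T, T]
r3 m[φ4→A] = [T, F, T]
r3 m[φ4→E] = [T, T, T]
r3 m[φ5→D] = [T, T, T]
r3 m[φ5→P] = [T, T, T]
r3 m[φ6→H] = [F, F, T]
r3 m[φ7→E] = [T, F, T]
r3 m[φ8→K] = [T, F, T]
r3 m[K→φ0] = [T, F, T]
r3 m[K→φ1] = [T, F, T]
r3 m[K→φ8] = [T, T, T]
r3 m[C→φ3] = [T, T, T]
r3 m[D→φ3] = [T, T, T]
r3 m[D→φ5] = [T, T, T]
r3 m[H→φ4] = [F, F, T]
r3 m[H→φ6] = [T, T, T]
r3 m[P→φ5] = [T, T, T]
r3 m[N→φ0] = [T, T, T]
r3 m[A→φ1] = [T, T, T]
r3 m[A→φ2] = [T, T, T]
r3 m[A→φ3] = [T, T, T]
r3 m[A→φ4] = [T, T, T]
r3 m[R→φ2] = [T, T, T]
r3 m[E→φ4] = [T, F, T]
r3 m[E→φ7] = [T, T, T]
r4 m[φ0→K] = [T, T, T]
r4 m[φ0→N] = [T, T, T]
r4 m[φ1→K] = [T, T, T]
r4 m[φ1→A] = [T, T, T]
r4 m[φ2→A] = [T, T, T]
r4 m[φ2→R] = [T, T, T]
r4 m[φ3→C] = [T, T, T]
r4 m[φ3→D] = [T, T, T]
r4 m[φ3→A] = [T, T, T]
r4 m[φ4→H] = [T, T, T]
r4 m[φ4→A] = [T, F, T]
r4 m[φ4→E] = [T, T, T]
r4 m[φ5→D] = [T, T, T]
r4 m[φ5→P] = [T, T, T]
r4 m[φ6→H] = [F, F, T]
r4 m[φ7→E] = [T, F, T]
r4 m[φ8→K] = [T, F, T]
r4 m[K→φ0] = [T, F, T]
r4 m[K→φ1] = [T, F, T]
r4 m[K→φ8] = [T, T, T]
r4 m[C→φ3] = [T, T, T]
r4 m[D→φ3] = [T, T, T]
r4 m[D→φ5] = [T, T, T]
r4 m[H→φ4] = [F, F, T]
r4 m[H→φ6] = [T, T, T]
r4 m[P→φ5] = [T, T, T]
r4 m[N→φ0] = [T, T, T]
r4 m[A→φ1] = [T, F, T]
r4 m[A→φ2] = [T, F, T]
r4 m[A→φ3] = [T, F, T]
r4 m[A→φ4] = [T, T, T]
r4 m[R→φ2] = [T, T, T]
r4 m[E→φ4] = [T, F, T]
r4 m[E→φ7] = [T, T, T]
r5 m[φ0→K] = [T, T, T]
r5 m[φ0→N] = [T, T, T]
r5 m[φ1→K] = [T, T, T]
r5 m[φ1→A] = [T, T, T]
r5 m[φ2→A] = [T, T, T]
r5 m[φ2→R] = [T, T, T]
r5 m[φ3→C] = [T, T, T]
r5 m[φ3→D] = [T, T, T]
r5 m[φ3→A] = [T, T, T]
r5 m[φ4→H] = [T, T, T]
r5 m[φ4→A] = [T, F, T]
r5 m[φ4→E] = [T, T, T]
r5 m[φ5→D] = [T, T, T]
r5 m[φ5→P] = [T, T, T]
r5 m[φ6→H] = [F, F, T]
r5 m[φ7→E] = [T, F, T]
r5 m[φ8→K] = [T, F, T]
r5 m[K→φ0] = [T, F, T]
r5 m[K→φ1] = [T, F, T]
r5 m[K→φ8] = [T, T, T]
r5 m[C→φ3] = [T, T, T]
r5 m[D→φ3] = [T, T, T]
r5 m[D→φ5] = [T, T, T]
r5 m[H→φ4] = [F, F, T]
r5 m[H→φ6] = [T, T, T]
r5 m[P→φ5] = [T, T, T]
r5 m[N→φ0] = [T, T, T]
r5 m[A→φ1] = [T, F, T]
r5 m[A→φ2] = [T, F, T]
r5 m[A→φ3] = [T, F, T]
r5 m[A→φ4] = [T, T, T]
r5 m[R→φ2] = [T, T, T]
r5 m[E→φ4] = [T, F, T]
r5 m[E→φ7] = [T, T, T]
fixed point reached at round 5
b[A] = ⊗ incoming = [T, F, T]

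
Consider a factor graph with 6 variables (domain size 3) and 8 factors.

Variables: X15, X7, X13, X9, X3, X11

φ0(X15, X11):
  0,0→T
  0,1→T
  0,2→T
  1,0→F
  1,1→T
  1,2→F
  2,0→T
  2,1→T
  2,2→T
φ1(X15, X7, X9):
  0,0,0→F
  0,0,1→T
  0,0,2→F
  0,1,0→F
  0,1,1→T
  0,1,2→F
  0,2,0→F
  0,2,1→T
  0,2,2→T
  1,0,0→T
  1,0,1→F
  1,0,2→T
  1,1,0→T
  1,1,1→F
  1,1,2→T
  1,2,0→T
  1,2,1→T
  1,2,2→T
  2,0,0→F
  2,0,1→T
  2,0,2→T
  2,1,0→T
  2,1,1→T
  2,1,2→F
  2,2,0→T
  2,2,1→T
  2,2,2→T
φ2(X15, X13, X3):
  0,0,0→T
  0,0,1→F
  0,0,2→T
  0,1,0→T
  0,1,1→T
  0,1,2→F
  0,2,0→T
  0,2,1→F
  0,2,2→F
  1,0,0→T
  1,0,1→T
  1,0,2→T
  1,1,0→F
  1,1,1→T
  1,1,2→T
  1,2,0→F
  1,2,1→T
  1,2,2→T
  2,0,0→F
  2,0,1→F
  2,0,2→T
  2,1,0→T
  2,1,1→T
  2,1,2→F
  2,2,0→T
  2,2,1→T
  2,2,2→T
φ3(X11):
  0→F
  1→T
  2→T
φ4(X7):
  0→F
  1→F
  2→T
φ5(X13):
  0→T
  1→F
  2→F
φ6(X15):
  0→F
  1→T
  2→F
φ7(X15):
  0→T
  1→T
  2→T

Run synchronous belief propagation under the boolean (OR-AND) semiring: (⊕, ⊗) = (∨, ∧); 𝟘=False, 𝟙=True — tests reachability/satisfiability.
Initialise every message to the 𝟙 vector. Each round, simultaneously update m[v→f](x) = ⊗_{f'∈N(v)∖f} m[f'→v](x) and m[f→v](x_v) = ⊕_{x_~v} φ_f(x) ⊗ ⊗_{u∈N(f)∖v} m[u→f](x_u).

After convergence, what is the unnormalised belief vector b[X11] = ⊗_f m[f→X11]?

b[X11] = [F, T, F]

init: all messages = 𝟙 over 3 values
r1 m[φ0→X15] = [T, T, T]
r1 m[φ0→X11] = [T, T, T]
r1 m[φ1→X15] = [T, T, T]
r1 m[φ1→X7] = [T, T, T]
r1 m[φ1→X9] = [T, T, T]
r1 m[φ2→X15] = [T, T, T]
r1 m[φ2→X13] = [T, T, T]
r1 m[φ2→X3] = [T, T, T]
r1 m[φ3→X11] = [F, T, T]
r1 m[φ4→X7] = [F, F, T]
r1 m[φ5→X13] = [T, F, F]
r1 m[φ6→X15] = [F, T, F]
r1 m[φ7→X15] = [T, T, T]
r1 m[X15→φ0] = [T, T, T]
r1 m[X15→φ1] = [T, T, T]
r1 m[X15→φ2] = [T, T, T]
r1 m[X15→φ6] = [T, T, T]
r1 m[X15→φ7] = [T, T, T]
r1 m[X7→φ1] = [T, T, T]
r1 m[X7→φ4] = [T, T, T]
r1 m[X13→φ2] = [T, T, T]
r1 m[X13→φ5] = [T, T, T]
r1 m[X9→φ1] = [T, T, T]
r1 m[X3→φ2] = [T, T, T]
r1 m[X11→φ0] = [T, T, T]
r1 m[X11→φ3] = [T, T, T]
r2 m[φ0→X15] = [T, T, T]
r2 m[φ0→X11] = [T, T, T]
r2 m[φ1→X15] = [T, T, T]
r2 m[φ1→X7] = [T, T, T]
r2 m[φ1→X9] = [T, T, T]
r2 m[φ2→X15] = [T, T, T]
r2 m[φ2→X13] = [T, T, T]
r2 m[φ2→X3] = [T, T, T]
r2 m[φ3→X11] = [F, T, T]
r2 m[φ4→X7] = [F, F, T]
r2 m[φ5→X13] = [T, F, F]
r2 m[φ6→X15] = [F, T, F]
r2 m[φ7→X15] = [T, T, T]
r2 m[X15→φ0] = [F, T, F]
r2 m[X15→φ1] = [F, T, F]
r2 m[X15→φ2] = [F, T, F]
r2 m[X15→φ6] = [T, T, T]
r2 m[X15→φ7] = [F, T, F]
r2 m[X7→φ1] = [F, F, T]
r2 m[X7→φ4] = [T, T, T]
r2 m[X13→φ2] = [T, F, F]
r2 m[X13→φ5] = [T, T, T]
r2 m[X9→φ1] = [T, T, T]
r2 m[X3→φ2] = [T, T, T]
r2 m[X11→φ0] = [F, T, T]
r2 m[X11→φ3] = [T, T, T]
r3 m[φ0→X15] = [T, T, T]
r3 m[φ0→X11] = [F, T, F]
r3 m[φ1→X15] = [T, T, T]
r3 m[φ1→X7] = [T, T, T]
r3 m[φ1→X9] = [T, T, T]
r3 m[φ2→X15] = [T, T, T]
r3 m[φ2→X13] = [T, T, T]
r3 m[φ2→X3] = [T, T, T]
r3 m[φ3→X11] = [F, T, T]
r3 m[φ4→X7] = [F, F, T]
r3 m[φ5→X13] = [T, F, F]
r3 m[φ6→X15] = [F, T, F]
r3 m[φ7→X15] = [T, T, T]
r3 m[X15→φ0] = [F, T, F]
r3 m[X15→φ1] = [F, T, F]
r3 m[X15→φ2] = [F, T, F]
r3 m[X15→φ6] = [T, T, T]
r3 m[X15→φ7] = [F, T, F]
r3 m[X7→φ1] = [F, F, T]
r3 m[X7→φ4] = [T, T, T]
r3 m[X13→φ2] = [T, F, F]
r3 m[X13→φ5] = [T, T, T]
r3 m[X9→φ1] = [T, T, T]
r3 m[X3→φ2] = [T, T, T]
r3 m[X11→φ0] = [F, T, T]
r3 m[X11→φ3] = [T, T, T]
r4 m[φ0→X15] = [T, T, T]
r4 m[φ0→X11] = [F, T, F]
r4 m[φ1→X15] = [T, T, T]
r4 m[φ1→X7] = [T, T, T]
r4 m[φ1→X9] = [T, T, T]
r4 m[φ2→X15] = [T, T, T]
r4 m[φ2→X13] = [T, T, T]
r4 m[φ2→X3] = [T, T, T]
r4 m[φ3→X11] = [F, T, T]
r4 m[φ4→X7] = [F, F, T]
r4 m[φ5→X13] = [T, F, F]
r4 m[φ6→X15] = [F, T, F]
r4 m[φ7→X15] = [T, T, T]
r4 m[X15→φ0] = [F, T, F]
r4 m[X15→φ1] = [F, T, F]
r4 m[X15→φ2] = [F, T, F]
r4 m[X15→φ6] = [T, T, T]
r4 m[X15→φ7] = [F, T, F]
r4 m[X7→φ1] = [F, F, T]
r4 m[X7→φ4] = [T, T, T]
r4 m[X13→φ2] = [T, F, F]
r4 m[X13→φ5] = [T, T, T]
r4 m[X9→φ1] = [T, T, T]
r4 m[X3→φ2] = [T, T, T]
r4 m[X11→φ0] = [F, T, T]
r4 m[X11→φ3] = [F, T, F]
r5 m[φ0→X15] = [T, T, T]
r5 m[φ0→X11] = [F, T, F]
r5 m[φ1→X15] = [T, T, T]
r5 m[φ1→X7] = [T, T, T]
r5 m[φ1→X9] = [T, T, T]
r5 m[φ2→X15] = [T, T, T]
r5 m[φ2→X13] = [T, T, T]
r5 m[φ2→X3] = [T, T, T]
r5 m[φ3→X11] = [F, T, T]
r5 m[φ4→X7] = [F, F, T]
r5 m[φ5→X13] = [T, F, F]
r5 m[φ6→X15] = [F, T, F]
r5 m[φ7→X15] = [T, T, T]
r5 m[X15→φ0] = [F, T, F]
r5 m[X15→φ1] = [F, T, F]
r5 m[X15→φ2] = [F, T, F]
r5 m[X15→φ6] = [T, T, T]
r5 m[X15→φ7] = [F, T, F]
r5 m[X7→φ1] = [F, F, T]
r5 m[X7→φ4] = [T, T, T]
r5 m[X13→φ2] = [T, F, F]
r5 m[X13→φ5] = [T, T, T]
r5 m[X9→φ1] = [T, T, T]
r5 m[X3→φ2] = [T, T, T]
r5 m[X11→φ0] = [F, T, T]
r5 m[X11→φ3] = [F, T, F]
fixed point reached at round 5
b[X11] = ⊗ incoming = [F, T, F]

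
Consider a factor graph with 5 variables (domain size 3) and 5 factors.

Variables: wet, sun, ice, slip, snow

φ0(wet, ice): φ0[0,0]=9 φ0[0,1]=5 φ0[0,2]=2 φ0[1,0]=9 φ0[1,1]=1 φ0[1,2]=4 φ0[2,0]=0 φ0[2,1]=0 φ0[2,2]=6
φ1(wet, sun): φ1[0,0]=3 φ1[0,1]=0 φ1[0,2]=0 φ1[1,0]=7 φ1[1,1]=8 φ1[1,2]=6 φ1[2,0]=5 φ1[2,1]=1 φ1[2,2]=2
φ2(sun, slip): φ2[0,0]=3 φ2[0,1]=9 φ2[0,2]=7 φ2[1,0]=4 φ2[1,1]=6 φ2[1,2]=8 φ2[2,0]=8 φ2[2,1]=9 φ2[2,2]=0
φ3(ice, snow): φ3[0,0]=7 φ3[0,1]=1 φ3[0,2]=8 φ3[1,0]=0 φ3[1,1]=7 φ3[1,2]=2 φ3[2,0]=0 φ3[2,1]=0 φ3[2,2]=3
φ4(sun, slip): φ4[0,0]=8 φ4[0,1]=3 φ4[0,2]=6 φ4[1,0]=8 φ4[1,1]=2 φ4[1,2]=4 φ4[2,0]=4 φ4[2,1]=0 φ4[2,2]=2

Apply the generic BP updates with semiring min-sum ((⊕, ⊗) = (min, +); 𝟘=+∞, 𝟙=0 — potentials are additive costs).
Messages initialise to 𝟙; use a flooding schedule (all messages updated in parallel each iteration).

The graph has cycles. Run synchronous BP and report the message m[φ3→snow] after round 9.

message @ round 9 = [6, 6, 8]

init: all messages = 𝟙 over 3 values
r1 m[φ0→wet] = [2, 1, 0]
r1 m[φ0→ice] = [0, 0, 2]
r1 m[φ1→wet] = [0, 6, 1]
r1 m[φ1→sun] = [3, 0, 0]
r1 m[φ2→sun] = [3, 4, 0]
r1 m[φ2→slip] = [3, 6, 0]
r1 m[φ3→ice] = [1, 0, 0]
r1 m[φ3→snow] = [0, 0, 2]
r1 m[φ4→sun] = [3, 2, 0]
r1 m[φ4→slip] = [4, 0, 2]
r1 m[wet→φ0] = [0, 0, 0]
r1 m[wet→φ1] = [0, 0, 0]
r1 m[sun→φ1] = [0, 0, 0]
r1 m[sun→φ2] = [0, 0, 0]
r1 m[sun→φ4] = [0, 0, 0]
r1 m[ice→φ0] = [0, 0, 0]
r1 m[ice→φ3] = [0, 0, 0]
r1 m[slip→φ2] = [0, 0, 0]
r1 m[slip→φ4] = [0, 0, 0]
r1 m[snow→φ3] = [0, 0, 0]
r2 m[φ0→wet] = [2, 1, 0]
r2 m[φ0→ice] = [0, 0, 2]
r2 m[φ1→wet] = [0, 6, 1]
r2 m[φ1→sun] = [3, 0, 0]
r2 m[φ2→sun] = [3, 4, 0]
r2 m[φ2→slip] = [3, 6, 0]
r2 m[φ3→ice] = [1, 0, 0]
r2 m[φ3→snow] = [0, 0, 2]
r2 m[φ4→sun] = [3, 2, 0]
r2 m[φ4→slip] = [4, 0, 2]
r2 m[wet→φ0] = [0, 6, 1]
r2 m[wet→φ1] = [2, 1, 0]
r2 m[sun→φ1] = [6, 6, 0]
r2 m[sun→φ2] = [6, 2, 0]
r2 m[sun→φ4] = [6, 4, 0]
r2 m[ice→φ0] = [1, 0, 0]
r2 m[ice→φ3] = [0, 0, 2]
r2 m[slip→φ2] = [4, 0, 2]
r2 m[slip→φ4] = [3, 6, 0]
r2 m[snow→φ3] = [0, 0, 0]
r3 m[φ0→wet] = [2, 1, 0]
r3 m[φ0→ice] = [1, 1, 2]
r3 m[φ1→wet] = [0, 6, 2]
r3 m[φ1→sun] = [5, 1, 2]
r3 m[φ2→sun] = [7, 6, 2]
r3 m[φ2→slip] = [6, 8, 0]
r3 m[φ3→ice] = [1, 0, 0]
r3 m[φ3→snow] = [0, 1, 2]
r3 m[φ4→sun] = [6, 4, 2]
r3 m[φ4→slip] = [4, 0, 2]
r3 m[wet→φ0] = [0, 6, 1]
r3 m[wet→φ1] = [2, 1, 0]
r3 m[sun→φ1] = [6, 6, 0]
r3 m[sun→φ2] = [6, 2, 0]
r3 m[sun→φ4] = [6, 4, 0]
r3 m[ice→φ0] = [1, 0, 0]
r3 m[ice→φ3] = [0, 0, 2]
r3 m[slip→φ2] = [4, 0, 2]
r3 m[slip→φ4] = [3, 6, 0]
r3 m[snow→φ3] = [0, 0, 0]
r4 m[φ0→wet] = [2, 1, 0]
r4 m[φ0→ice] = [1, 1, 2]
r4 m[φ1→wet] = [0, 6, 2]
r4 m[φ1→sun] = [5, 1, 2]
r4 m[φ2→sun] = [7, 6, 2]
r4 m[φ2→slip] = [6, 8, 0]
r4 m[φ3→ice] = [1, 0, 0]
r4 m[φ3→snow] = [0, 1, 2]
r4 m[φ4→sun] = [6, 4, 2]
r4 m[φ4→slip] = [4, 0, 2]
r4 m[wet→φ0] = [0, 6, 2]
r4 m[wet→φ1] = [2, 1, 0]
r4 m[sun→φ1] = [13, 10, 4]
r4 m[sun→φ2] = [11, 5, 4]
r4 m[sun→φ4] = [12, 7, 4]
r4 m[ice→φ0] = [1, 0, 0]
r4 m[ice→φ3] = [1, 1, 2]
r4 m[slip→φ2] = [4, 0, 2]
r4 m[slip→φ4] = [6, 8, 0]
r4 m[snow→φ3] = [0, 0, 0]
r5 m[φ0→wet] = [2, 1, 0]
r5 m[φ0→ice] = [2, 2, 2]
r5 m[φ1→wet] = [4, 10, 6]
r5 m[φ1→sun] = [5, 1, 2]
r5 m[φ2→sun] = [7, 6, 2]
r5 m[φ2→slip] = [9, 11, 4]
r5 m[φ3→ice] = [1, 0, 0]
r5 m[φ3→snow] = [1, 2, 3]
r5 m[φ4→sun] = [6, 4, 2]
r5 m[φ4→slip] = [8, 4, 6]
r5 m[wet→φ0] = [0, 6, 2]
r5 m[wet→φ1] = [2, 1, 0]
r5 m[sun→φ1] = [13, 10, 4]
r5 m[sun→φ2] = [11, 5, 4]
r5 m[sun→φ4] = [12, 7, 4]
r5 m[ice→φ0] = [1, 0, 0]
r5 m[ice→φ3] = [1, 1, 2]
r5 m[slip→φ2] = [4, 0, 2]
r5 m[slip→φ4] = [6, 8, 0]
r5 m[snow→φ3] = [0, 0, 0]
r6 m[φ0→wet] = [2, 1, 0]
r6 m[φ0→ice] = [2, 2, 2]
r6 m[φ1→wet] = [4, 10, 6]
r6 m[φ1→sun] = [5, 1, 2]
r6 m[φ2→sun] = [7, 6, 2]
r6 m[φ2→slip] = [9, 11, 4]
r6 m[φ3→ice] = [1, 0, 0]
r6 m[φ3→snow] = [1, 2, 3]
r6 m[φ4→sun] = [6, 4, 2]
r6 m[φ4→slip] = [8, 4, 6]
r6 m[wet→φ0] = [4, 10, 6]
r6 m[wet→φ1] = [2, 1, 0]
r6 m[sun→φ1] = [13, 10, 4]
r6 m[sun→φ2] = [11, 5, 4]
r6 m[sun→φ4] = [12, 7, 4]
r6 m[ice→φ0] = [1, 0, 0]
r6 m[ice→φ3] = [2, 2, 2]
r6 m[slip→φ2] = [8, 4, 6]
r6 m[slip→φ4] = [9, 11, 4]
r6 m[snow→φ3] = [0, 0, 0]
r7 m[φ0→wet] = [2, 1, 0]
r7 m[φ0→ice] = [6, 6, 6]
r7 m[φ1→wet] = [4, 10, 6]
r7 m[φ1→sun] = [5, 1, 2]
r7 m[φ2→sun] = [11, 10, 6]
r7 m[φ2→slip] = [9, 11, 4]
r7 m[φ3→ice] = [1, 0, 0]
r7 m[φ3→snow] = [2, 2, 4]
r7 m[φ4→sun] = [10, 8, 6]
r7 m[φ4→slip] = [8, 4, 6]
r7 m[wet→φ0] = [4, 10, 6]
r7 m[wet→φ1] = [2, 1, 0]
r7 m[sun→φ1] = [13, 10, 4]
r7 m[sun→φ2] = [11, 5, 4]
r7 m[sun→φ4] = [12, 7, 4]
r7 m[ice→φ0] = [1, 0, 0]
r7 m[ice→φ3] = [2, 2, 2]
r7 m[slip→φ2] = [8, 4, 6]
r7 m[slip→φ4] = [9, 11, 4]
r7 m[snow→φ3] = [0, 0, 0]
r8 m[φ0→wet] = [2, 1, 0]
r8 m[φ0→ice] = [6, 6, 6]
r8 m[φ1→wet] = [4, 10, 6]
r8 m[φ1→sun] = [5, 1, 2]
r8 m[φ2→sun] = [11, 10, 6]
r8 m[φ2→slip] = [9, 11, 4]
r8 m[φ3→ice] = [1, 0, 0]
r8 m[φ3→snow] = [2, 2, 4]
r8 m[φ4→sun] = [10, 8, 6]
r8 m[φ4→slip] = [8, 4, 6]
r8 m[wet→φ0] = [4, 10, 6]
r8 m[wet→φ1] = [2, 1, 0]
r8 m[sun→φ1] = [21, 18, 12]
r8 m[sun→φ2] = [15, 9, 8]
r8 m[sun→φ4] = [16, 11, 8]
r8 m[ice→φ0] = [1, 0, 0]
r8 m[ice→φ3] = [6, 6, 6]
r8 m[slip→φ2] = [8, 4, 6]
r8 m[slip→φ4] = [9, 11, 4]
r8 m[snow→φ3] = [0, 0, 0]
r9 m[φ0→wet] = [2, 1, 0]
r9 m[φ0→ice] = [6, 6, 6]
r9 m[φ1→wet] = [12, 18, 14]
r9 m[φ1→sun] = [5, 1, 2]
r9 m[φ2→sun] = [11, 10, 6]
r9 m[φ2→slip] = [13, 15, 8]
r9 m[φ3→ice] = [1, 0, 0]
r9 m[φ3→snow] = [6, 6, 8]
r9 m[φ4→sun] = [10, 8, 6]
r9 m[φ4→slip] = [12, 8, 10]
r9 m[wet→φ0] = [4, 10, 6]
r9 m[wet→φ1] = [2, 1, 0]
r9 m[sun→φ1] = [21, 18, 12]
r9 m[sun→φ2] = [15, 9, 8]
r9 m[sun→φ4] = [16, 11, 8]
r9 m[ice→φ0] = [1, 0, 0]
r9 m[ice→φ3] = [6, 6, 6]
r9 m[slip→φ2] = [8, 4, 6]
r9 m[slip→φ4] = [9, 11, 4]
r9 m[snow→φ3] = [0, 0, 0]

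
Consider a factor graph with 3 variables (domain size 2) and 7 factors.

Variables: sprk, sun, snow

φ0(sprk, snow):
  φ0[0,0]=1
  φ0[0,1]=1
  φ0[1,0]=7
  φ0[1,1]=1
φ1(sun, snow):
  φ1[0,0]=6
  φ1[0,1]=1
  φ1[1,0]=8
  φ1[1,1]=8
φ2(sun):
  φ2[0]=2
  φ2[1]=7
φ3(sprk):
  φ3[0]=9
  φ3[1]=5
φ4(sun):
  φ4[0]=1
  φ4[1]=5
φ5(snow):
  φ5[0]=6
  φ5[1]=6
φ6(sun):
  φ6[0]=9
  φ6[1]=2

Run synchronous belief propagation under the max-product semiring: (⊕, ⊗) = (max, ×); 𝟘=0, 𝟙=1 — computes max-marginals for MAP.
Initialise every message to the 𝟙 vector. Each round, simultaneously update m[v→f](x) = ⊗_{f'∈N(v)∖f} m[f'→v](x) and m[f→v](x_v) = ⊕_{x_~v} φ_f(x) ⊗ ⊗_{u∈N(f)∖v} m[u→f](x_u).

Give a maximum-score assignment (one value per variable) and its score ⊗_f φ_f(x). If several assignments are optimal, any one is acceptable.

init: all messages = 𝟙 over 2 values
r1 m[φ0→sprk] = [1, 7]
r1 m[φ0→snow] = [7, 1]
r1 m[φ1→sun] = [6, 8]
r1 m[φ1→snow] = [8, 8]
r1 m[φ2→sun] = [2, 7]
r1 m[φ3→sprk] = [9, 5]
r1 m[φ4→sun] = [1, 5]
r1 m[φ5→snow] = [6, 6]
r1 m[φ6→sun] = [9, 2]
r1 m[sprk→φ0] = [1, 1]
r1 m[sprk→φ3] = [1, 1]
r1 m[sun→φ1] = [1, 1]
r1 m[sun→φ2] = [1, 1]
r1 m[sun→φ4] = [1, 1]
r1 m[sun→φ6] = [1, 1]
r1 m[snow→φ0] = [1, 1]
r1 m[snow→φ1] = [1, 1]
r1 m[snow→φ5] = [1, 1]
r2 m[φ0→sprk] = [1, 7]
r2 m[φ0→snow] = [7, 1]
r2 m[φ1→sun] = [6, 8]
r2 m[φ1→snow] = [8, 8]
r2 m[φ2→sun] = [2, 7]
r2 m[φ3→sprk] = [9, 5]
r2 m[φ4→sun] = [1, 5]
r2 m[φ5→snow] = [6, 6]
r2 m[φ6→sun] = [9, 2]
r2 m[sprk→φ0] = [9, 5]
r2 m[sprk→φ3] = [1, 7]
r2 m[sun→φ1] = [18, 70]
r2 m[sun→φ2] = [54, 80]
r2 m[sun→φ4] = [108, 112]
r2 m[sun→φ6] = [12, 280]
r2 m[snow→φ0] = [48, 48]
r2 m[snow→φ1] = [42, 6]
r2 m[snow→φ5] = [56, 8]
r3 m[φ0→sprk] = [48, 336]
r3 m[φ0→snow] = [35, 9]
r3 m[φ1→sun] = [252, 336]
r3 m[φ1→snow] = [560, 560]
r3 m[φ2→sun] = [2, 7]
r3 m[φ3→sprk] = [9, 5]
r3 m[φ4→sun] = [1, 5]
r3 m[φ5→snow] = [6, 6]
r3 m[φ6→sun] = [9, 2]
r3 m[sprk→φ0] = [9, 5]
r3 m[sprk→φ3] = [1, 7]
r3 m[sun→φ1] = [18, 70]
r3 m[sun→φ2] = [54, 80]
r3 m[sun→φ4] = [108, 112]
r3 m[sun→φ6] = [12, 280]
r3 m[snow→φ0] = [48, 48]
r3 m[snow→φ1] = [42, 6]
r3 m[snow→φ5] = [56, 8]
r4 m[φ0→sprk] = [48, 336]
r4 m[φ0→snow] = [35, 9]
r4 m[φ1→sun] = [252, 336]
r4 m[φ1→snow] = [560, 560]
r4 m[φ2→sun] = [2, 7]
r4 m[φ3→sprk] = [9, 5]
r4 m[φ4→sun] = [1, 5]
r4 m[φ5→snow] = [6, 6]
r4 m[φ6→sun] = [9, 2]
r4 m[sprk→φ0] = [9, 5]
r4 m[sprk→φ3] = [48, 336]
r4 m[sun→φ1] = [18, 70]
r4 m[sun→φ2] = [2268, 3360]
r4 m[sun→φ4] = [4536, 4704]
r4 m[sun→φ6] = [504, 11760]
r4 m[snow→φ0] = [3360, 3360]
r4 m[snow→φ1] = [210, 54]
r4 m[snow→φ5] = [19600, 5040]
r5 m[φ0→sprk] = [3360, 23520]
r5 m[φ0→snow] = [35, 9]
r5 m[φ1→sun] = [1260, 1680]
r5 m[φ1→snow] = [560, 560]
r5 m[φ2→sun] = [2, 7]
r5 m[φ3→sprk] = [9, 5]
r5 m[φ4→sun] = [1, 5]
r5 m[φ5→snow] = [6, 6]
r5 m[φ6→sun] = [9, 2]
r5 m[sprk→φ0] = [9, 5]
r5 m[sprk→φ3] = [48, 336]
r5 m[sun→φ1] = [18, 70]
r5 m[sun→φ2] = [2268, 3360]
r5 m[sun→φ4] = [4536, 4704]
r5 m[sun→φ6] = [504, 11760]
r5 m[snow→φ0] = [3360, 3360]
r5 m[snow→φ1] = [210, 54]
r5 m[snow→φ5] = [19600, 5040]
r6 m[φ0→sprk] = [3360, 23520]
r6 m[φ0→snow] = [35, 9]
r6 m[φ1→sun] = [1260, 1680]
r6 m[φ1→snow] = [560, 560]
r6 m[φ2→sun] = [2, 7]
r6 m[φ3→sprk] = [9, 5]
r6 m[φ4→sun] = [1, 5]
r6 m[φ5→snow] = [6, 6]
r6 m[φ6→sun] = [9, 2]
r6 m[sprk→φ0] = [9, 5]
r6 m[sprk→φ3] = [3360, 23520]
r6 m[sun→φ1] = [18, 70]
r6 m[sun→φ2] = [11340, 16800]
r6 m[sun→φ4] = [22680, 23520]
r6 m[sun→φ6] = [2520, 58800]
r6 m[snow→φ0] = [3360, 3360]
r6 m[snow→φ1] = [210, 54]
r6 m[snow→φ5] = [19600, 5040]
r7 m[φ0→sprk] = [3360, 23520]
r7 m[φ0→snow] = [35, 9]
r7 m[φ1→sun] = [1260, 1680]
r7 m[φ1→snow] = [560, 560]
r7 m[φ2→sun] = [2, 7]
r7 m[φ3→sprk] = [9, 5]
r7 m[φ4→sun] = [1, 5]
r7 m[φ5→snow] = [6, 6]
r7 m[φ6→sun] = [9, 2]
r7 m[sprk→φ0] = [9, 5]
r7 m[sprk→φ3] = [3360, 23520]
r7 m[sun→φ1] = [18, 70]
r7 m[sun→φ2] = [11340, 16800]
r7 m[sun→φ4] = [22680, 23520]
r7 m[sun→φ6] = [2520, 58800]
r7 m[snow→φ0] = [3360, 3360]
r7 m[snow→φ1] = [210, 54]
r7 m[snow→φ5] = [19600, 5040]
fixed point reached at round 7
traceback from sprk: (sprk=1, sun=1, snow=0), score=117600

assignment: (sprk=1, sun=1, snow=0); score = 117600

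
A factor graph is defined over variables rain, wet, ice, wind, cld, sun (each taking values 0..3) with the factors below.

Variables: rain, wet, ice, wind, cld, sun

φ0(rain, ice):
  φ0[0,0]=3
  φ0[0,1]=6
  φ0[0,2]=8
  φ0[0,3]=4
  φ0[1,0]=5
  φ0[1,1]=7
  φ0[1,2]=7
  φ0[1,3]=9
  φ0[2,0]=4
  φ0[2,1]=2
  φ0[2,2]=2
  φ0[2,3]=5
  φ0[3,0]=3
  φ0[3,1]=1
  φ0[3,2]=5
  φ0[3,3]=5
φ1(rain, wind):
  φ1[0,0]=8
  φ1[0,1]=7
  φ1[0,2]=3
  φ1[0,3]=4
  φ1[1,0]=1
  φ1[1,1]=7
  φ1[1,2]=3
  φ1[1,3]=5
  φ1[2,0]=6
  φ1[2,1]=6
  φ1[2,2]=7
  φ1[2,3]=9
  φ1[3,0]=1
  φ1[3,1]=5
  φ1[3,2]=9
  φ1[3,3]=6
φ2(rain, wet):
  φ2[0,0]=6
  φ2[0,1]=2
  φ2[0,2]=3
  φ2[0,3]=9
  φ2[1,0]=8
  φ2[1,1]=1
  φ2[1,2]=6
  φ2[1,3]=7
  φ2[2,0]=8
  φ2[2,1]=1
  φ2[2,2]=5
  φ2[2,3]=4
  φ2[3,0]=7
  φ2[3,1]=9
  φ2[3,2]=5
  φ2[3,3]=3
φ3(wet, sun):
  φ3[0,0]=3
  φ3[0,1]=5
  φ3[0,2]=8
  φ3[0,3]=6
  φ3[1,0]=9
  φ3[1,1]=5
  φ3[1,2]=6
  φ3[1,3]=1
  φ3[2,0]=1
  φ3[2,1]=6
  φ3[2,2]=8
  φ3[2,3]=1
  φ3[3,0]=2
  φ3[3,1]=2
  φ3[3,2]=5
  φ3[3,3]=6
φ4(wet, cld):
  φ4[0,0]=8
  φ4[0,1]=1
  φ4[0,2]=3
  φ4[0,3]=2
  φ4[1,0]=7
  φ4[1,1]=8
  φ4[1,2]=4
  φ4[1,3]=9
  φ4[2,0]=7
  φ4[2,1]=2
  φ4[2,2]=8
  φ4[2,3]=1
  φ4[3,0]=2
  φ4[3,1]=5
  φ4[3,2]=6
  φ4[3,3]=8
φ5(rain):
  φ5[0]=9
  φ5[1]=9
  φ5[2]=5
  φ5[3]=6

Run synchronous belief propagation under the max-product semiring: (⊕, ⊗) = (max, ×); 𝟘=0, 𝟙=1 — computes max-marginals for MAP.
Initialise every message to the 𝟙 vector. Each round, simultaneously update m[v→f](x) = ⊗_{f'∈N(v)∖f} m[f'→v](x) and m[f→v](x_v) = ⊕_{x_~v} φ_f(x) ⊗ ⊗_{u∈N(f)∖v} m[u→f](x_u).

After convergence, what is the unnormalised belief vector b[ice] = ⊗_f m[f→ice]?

init: all messages = 𝟙 over 4 values
r1 m[φ0→rain] = [8, 9, 5, 5]
r1 m[φ0→ice] = [5, 7, 8, 9]
r1 m[φ1→rain] = [8, 7, 9, 9]
r1 m[φ1→wind] = [8, 7, 9, 9]
r1 m[φ2→rain] = [9, 8, 8, 9]
r1 m[φ2→wet] = [8, 9, 6, 9]
r1 m[φ3→wet] = [8, 9, 8, 6]
r1 m[φ3→sun] = [9, 6, 8, 6]
r1 m[φ4→wet] = [8, 9, 8, 8]
r1 m[φ4→cld] = [8, 8, 8, 9]
r1 m[φ5→rain] = [9, 9, 5, 6]
r1 m[rain→φ0] = [1, 1, 1, 1]
r1 m[rain→φ1] = [1, 1, 1, 1]
r1 m[rain→φ2] = [1, 1, 1, 1]
r1 m[rain→φ5] = [1, 1, 1, 1]
r1 m[wet→φ2] = [1, 1, 1, 1]
r1 m[wet→φ3] = [1, 1, 1, 1]
r1 m[wet→φ4] = [1, 1, 1, 1]
r1 m[ice→φ0] = [1, 1, 1, 1]
r1 m[wind→φ1] = [1, 1, 1, 1]
r1 m[cld→φ4] = [1, 1, 1, 1]
r1 m[sun→φ3] = [1, 1, 1, 1]
r2 m[φ0→rain] = [8, 9, 5, 5]
r2 m[φ0→ice] = [5, 7, 8, 9]
r2 m[φ1→rain] = [8, 7, 9, 9]
r2 m[φ1→wind] = [8, 7, 9, 9]
r2 m[φ2→rain] = [9, 8, 8, 9]
r2 m[φ2→wet] = [8, 9, 6, 9]
r2 m[φ3→wet] = [8, 9, 8, 6]
r2 m[φ3→sun] = [9, 6, 8, 6]
r2 m[φ4→wet] = [8, 9, 8, 8]
r2 m[φ4→cld] = [8, 8, 8, 9]
r2 m[φ5→rain] = [9, 9, 5, 6]
r2 m[rain→φ0] = [648, 504, 360, 486]
r2 m[rain→φ1] = [648, 648, 200, 270]
r2 m[rain→φ2] = [576, 567, 225, 270]
r2 m[rain→φ5] = [576, 504, 360, 405]
r2 m[wet→φ2] = [64, 81, 64, 48]
r2 m[wet→φ3] = [64, 81, 48, 72]
r2 m[wet→φ4] = [64, 81, 48, 54]
r2 m[ice→φ0] = [1, 1, 1, 1]
r2 m[wind→φ1] = [1, 1, 1, 1]
r2 m[cld→φ4] = [1, 1, 1, 1]
r2 m[sun→φ3] = [1, 1, 1, 1]
r3 m[φ0→rain] = [8, 9, 5, 5]
r3 m[φ0→ice] = [2520, 3888, 5184, 4536]
r3 m[φ1→rain] = [8, 7, 9, 9]
r3 m[φ1→wind] = [5184, 4536, 2430, 3240]
r3 m[φ2→rain] = [432, 512, 512, 729]
r3 m[φ2→wet] = [4536, 2430, 3402, 5184]
r3 m[φ3→wet] = [8, 9, 8, 6]
r3 m[φ3→sun] = [729, 405, 512, 432]
r3 m[φ4→wet] = [8, 9, 8, 8]
r3 m[φ4→cld] = [567, 648, 384, 729]
r3 m[φ5→rain] = [9, 9, 5, 6]
r3 m[rain→φ0] = [648, 504, 360, 486]
r3 m[rain→φ1] = [648, 648, 200, 270]
r3 m[rain→φ2] = [576, 567, 225, 270]
r3 m[rain→φ5] = [576, 504, 360, 405]
r3 m[wet→φ2] = [64, 81, 64, 48]
r3 m[wet→φ3] = [64, 81, 48, 72]
r3 m[wet→φ4] = [64, 81, 48, 54]
r3 m[ice→φ0] = [1, 1, 1, 1]
r3 m[wind→φ1] = [1, 1, 1, 1]
r3 m[cld→φ4] = [1, 1, 1, 1]
r3 m[sun→φ3] = [1, 1, 1, 1]
r4 m[φ0→rain] = [8, 9, 5, 5]
r4 m[φ0→ice] = [2520, 3888, 5184, 4536]
r4 m[φ1→rain] = [8, 7, 9, 9]
r4 m[φ1→wind] = [5184, 4536, 2430, 3240]
r4 m[φ2→rain] = [432, 512, 512, 729]
r4 m[φ2→wet] = [4536, 2430, 3402, 5184]
r4 m[φ3→wet] = [8, 9, 8, 6]
r4 m[φ3→sun] = [729, 405, 512, 432]
r4 m[φ4→wet] = [8, 9, 8, 8]
r4 m[φ4→cld] = [567, 648, 384, 729]
r4 m[φ5→rain] = [9, 9, 5, 6]
r4 m[rain→φ0] = [31104, 32256, 23040, 39366]
r4 m[rain→φ1] = [31104, 41472, 12800, 21870]
r4 m[rain→φ2] = [576, 567, 225, 270]
r4 m[rain→φ5] = [27648, 32256, 23040, 32805]
r4 m[wet→φ2] = [64, 81, 64, 48]
r4 m[wet→φ3] = [36288, 21870, 27216, 41472]
r4 m[wet→φ4] = [36288, 21870, 27216, 31104]
r4 m[ice→φ0] = [1, 1, 1, 1]
r4 m[wind→φ1] = [1, 1, 1, 1]
r4 m[cld→φ4] = [1, 1, 1, 1]
r4 m[sun→φ3] = [1, 1, 1, 1]
r5 m[φ0→rain] = [8, 9, 5, 5]
r5 m[φ0→ice] = [161280, 225792, 248832, 290304]
r5 m[φ1→rain] = [8, 7, 9, 9]
r5 m[φ1→wind] = [248832, 290304, 196830, 207360]
r5 m[φ2→rain] = [432, 512, 512, 729]
r5 m[φ2→wet] = [4536, 2430, 3402, 5184]
r5 m[φ3→wet] = [8, 9, 8, 6]
r5 m[φ3→sun] = [196830, 181440, 290304, 248832]
r5 m[φ4→wet] = [8, 9, 8, 8]
r5 m[φ4→cld] = [290304, 174960, 217728, 248832]
r5 m[φ5→rain] = [9, 9, 5, 6]
r5 m[rain→φ0] = [31104, 32256, 23040, 39366]
r5 m[rain→φ1] = [31104, 41472, 12800, 21870]
r5 m[rain→φ2] = [576, 567, 225, 270]
r5 m[rain→φ5] = [27648, 32256, 23040, 32805]
r5 m[wet→φ2] = [64, 81, 64, 48]
r5 m[wet→φ3] = [36288, 21870, 27216, 41472]
r5 m[wet→φ4] = [36288, 21870, 27216, 31104]
r5 m[ice→φ0] = [1, 1, 1, 1]
r5 m[wind→φ1] = [1, 1, 1, 1]
r5 m[cld→φ4] = [1, 1, 1, 1]
r5 m[sun→φ3] = [1, 1, 1, 1]
r6 m[φ0→rain] = [8, 9, 5, 5]
r6 m[φ0→ice] = [161280, 225792, 248832, 290304]
r6 m[φ1→rain] = [8, 7, 9, 9]
r6 m[φ1→wind] = [248832, 290304, 196830, 207360]
r6 m[φ2→rain] = [432, 512, 512, 729]
r6 m[φ2→wet] = [4536, 2430, 3402, 5184]
r6 m[φ3→wet] = [8, 9, 8, 6]
r6 m[φ3→sun] = [196830, 181440, 290304, 248832]
r6 m[φ4→wet] = [8, 9, 8, 8]
r6 m[φ4→cld] = [290304, 174960, 217728, 248832]
r6 m[φ5→rain] = [9, 9, 5, 6]
r6 m[rain→φ0] = [31104, 32256, 23040, 39366]
r6 m[rain→φ1] = [31104, 41472, 12800, 21870]
r6 m[rain→φ2] = [576, 567, 225, 270]
r6 m[rain→φ5] = [27648, 32256, 23040, 32805]
r6 m[wet→φ2] = [64, 81, 64, 48]
r6 m[wet→φ3] = [36288, 21870, 27216, 41472]
r6 m[wet→φ4] = [36288, 21870, 27216, 31104]
r6 m[ice→φ0] = [1, 1, 1, 1]
r6 m[wind→φ1] = [1, 1, 1, 1]
r6 m[cld→φ4] = [1, 1, 1, 1]
r6 m[sun→φ3] = [1, 1, 1, 1]
fixed point reached at round 6
b[ice] = ⊗ incoming = [161280, 225792, 248832, 290304]

b[ice] = [161280, 225792, 248832, 290304]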